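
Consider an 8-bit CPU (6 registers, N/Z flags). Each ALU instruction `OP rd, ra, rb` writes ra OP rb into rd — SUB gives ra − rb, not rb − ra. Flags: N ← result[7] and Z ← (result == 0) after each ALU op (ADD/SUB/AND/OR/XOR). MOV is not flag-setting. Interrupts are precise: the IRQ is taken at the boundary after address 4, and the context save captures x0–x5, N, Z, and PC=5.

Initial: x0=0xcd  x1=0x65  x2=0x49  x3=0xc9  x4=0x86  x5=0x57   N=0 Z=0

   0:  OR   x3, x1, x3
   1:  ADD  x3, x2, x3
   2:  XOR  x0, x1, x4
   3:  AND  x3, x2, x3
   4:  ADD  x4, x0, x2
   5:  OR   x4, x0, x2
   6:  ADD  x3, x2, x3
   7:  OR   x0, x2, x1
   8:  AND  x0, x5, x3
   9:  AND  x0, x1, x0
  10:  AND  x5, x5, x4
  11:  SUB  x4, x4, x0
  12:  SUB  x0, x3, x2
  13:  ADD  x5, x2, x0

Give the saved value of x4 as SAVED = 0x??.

after  0: x0=0xcd x1=0x65 x2=0x49 x3=0xed x4=0x86 x5=0x57  N=1 Z=0
after  1: x0=0xcd x1=0x65 x2=0x49 x3=0x36 x4=0x86 x5=0x57  N=0 Z=0
after  2: x0=0xe3 x1=0x65 x2=0x49 x3=0x36 x4=0x86 x5=0x57  N=1 Z=0
after  3: x0=0xe3 x1=0x65 x2=0x49 x3=0x00 x4=0x86 x5=0x57  N=0 Z=1
after  4: x0=0xe3 x1=0x65 x2=0x49 x3=0x00 x4=0x2c x5=0x57  N=0 Z=0
-- IRQ taken; context saved, return-PC = 5 --

SAVED = 0x2c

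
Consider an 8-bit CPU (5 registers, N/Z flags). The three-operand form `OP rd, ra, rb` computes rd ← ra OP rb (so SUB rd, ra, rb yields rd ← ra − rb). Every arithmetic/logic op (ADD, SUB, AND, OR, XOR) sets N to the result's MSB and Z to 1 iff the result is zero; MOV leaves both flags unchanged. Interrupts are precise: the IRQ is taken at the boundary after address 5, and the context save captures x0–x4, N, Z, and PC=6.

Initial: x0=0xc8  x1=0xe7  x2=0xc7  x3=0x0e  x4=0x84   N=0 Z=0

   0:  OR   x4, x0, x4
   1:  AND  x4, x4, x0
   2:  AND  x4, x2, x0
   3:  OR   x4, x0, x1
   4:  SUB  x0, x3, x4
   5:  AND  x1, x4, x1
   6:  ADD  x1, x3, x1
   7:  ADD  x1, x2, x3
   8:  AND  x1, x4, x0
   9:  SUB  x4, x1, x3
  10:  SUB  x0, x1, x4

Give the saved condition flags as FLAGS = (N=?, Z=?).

after  0: x0=0xc8 x1=0xe7 x2=0xc7 x3=0x0e x4=0xcc  N=1 Z=0
after  1: x0=0xc8 x1=0xe7 x2=0xc7 x3=0x0e x4=0xc8  N=1 Z=0
after  2: x0=0xc8 x1=0xe7 x2=0xc7 x3=0x0e x4=0xc0  N=1 Z=0
after  3: x0=0xc8 x1=0xe7 x2=0xc7 x3=0x0e x4=0xef  N=1 Z=0
after  4: x0=0x1f x1=0xe7 x2=0xc7 x3=0x0e x4=0xef  N=0 Z=0
after  5: x0=0x1f x1=0xe7 x2=0xc7 x3=0x0e x4=0xef  N=1 Z=0
-- IRQ taken; context saved, return-PC = 6 --

FLAGS = (N=1, Z=0)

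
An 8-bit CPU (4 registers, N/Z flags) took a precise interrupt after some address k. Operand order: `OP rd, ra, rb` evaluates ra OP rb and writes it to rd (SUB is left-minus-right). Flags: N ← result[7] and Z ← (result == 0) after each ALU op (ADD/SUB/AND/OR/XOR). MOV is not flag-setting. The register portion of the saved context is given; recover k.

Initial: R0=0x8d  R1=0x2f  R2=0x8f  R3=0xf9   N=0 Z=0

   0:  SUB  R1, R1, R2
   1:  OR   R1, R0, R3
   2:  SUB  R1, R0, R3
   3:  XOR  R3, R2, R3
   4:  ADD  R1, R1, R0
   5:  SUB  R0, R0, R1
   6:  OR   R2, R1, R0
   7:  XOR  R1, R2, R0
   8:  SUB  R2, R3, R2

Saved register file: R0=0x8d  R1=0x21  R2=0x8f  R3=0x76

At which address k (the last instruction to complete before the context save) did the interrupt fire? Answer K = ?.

K = 4

after  0: R0=0x8d R1=0xa0 R2=0x8f R3=0xf9  N=1 Z=0
after  1: R0=0x8d R1=0xfd R2=0x8f R3=0xf9  N=1 Z=0
after  2: R0=0x8d R1=0x94 R2=0x8f R3=0xf9  N=1 Z=0
after  3: R0=0x8d R1=0x94 R2=0x8f R3=0x76  N=0 Z=0
after  4: R0=0x8d R1=0x21 R2=0x8f R3=0x76  N=0 Z=0
-- IRQ taken; context saved, return-PC = 5 --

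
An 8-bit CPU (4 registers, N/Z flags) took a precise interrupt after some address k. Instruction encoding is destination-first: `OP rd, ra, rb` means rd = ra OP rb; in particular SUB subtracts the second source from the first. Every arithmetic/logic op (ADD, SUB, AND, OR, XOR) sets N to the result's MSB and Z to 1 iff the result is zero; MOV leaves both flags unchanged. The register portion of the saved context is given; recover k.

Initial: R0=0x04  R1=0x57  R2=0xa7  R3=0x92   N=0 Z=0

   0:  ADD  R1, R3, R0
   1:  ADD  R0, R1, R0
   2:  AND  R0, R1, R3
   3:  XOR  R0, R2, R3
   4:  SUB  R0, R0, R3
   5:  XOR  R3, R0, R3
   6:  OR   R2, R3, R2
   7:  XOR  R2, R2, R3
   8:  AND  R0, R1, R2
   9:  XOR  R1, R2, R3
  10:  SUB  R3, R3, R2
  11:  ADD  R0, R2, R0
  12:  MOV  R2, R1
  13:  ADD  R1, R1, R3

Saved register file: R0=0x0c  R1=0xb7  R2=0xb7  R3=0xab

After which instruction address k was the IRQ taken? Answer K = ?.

after  0: R0=0x04 R1=0x96 R2=0xa7 R3=0x92  N=1 Z=0
after  1: R0=0x9a R1=0x96 R2=0xa7 R3=0x92  N=1 Z=0
after  2: R0=0x92 R1=0x96 R2=0xa7 R3=0x92  N=1 Z=0
after  3: R0=0x35 R1=0x96 R2=0xa7 R3=0x92  N=0 Z=0
after  4: R0=0xa3 R1=0x96 R2=0xa7 R3=0x92  N=1 Z=0
after  5: R0=0xa3 R1=0x96 R2=0xa7 R3=0x31  N=0 Z=0
after  6: R0=0xa3 R1=0x96 R2=0xb7 R3=0x31  N=1 Z=0
after  7: R0=0xa3 R1=0x96 R2=0x86 R3=0x31  N=1 Z=0
after  8: R0=0x86 R1=0x96 R2=0x86 R3=0x31  N=1 Z=0
after  9: R0=0x86 R1=0xb7 R2=0x86 R3=0x31  N=1 Z=0
after 10: R0=0x86 R1=0xb7 R2=0x86 R3=0xab  N=1 Z=0
after 11: R0=0x0c R1=0xb7 R2=0x86 R3=0xab  N=0 Z=0
after 12: R0=0x0c R1=0xb7 R2=0xb7 R3=0xab  N=0 Z=0
-- IRQ taken; context saved, return-PC = 13 --

K = 12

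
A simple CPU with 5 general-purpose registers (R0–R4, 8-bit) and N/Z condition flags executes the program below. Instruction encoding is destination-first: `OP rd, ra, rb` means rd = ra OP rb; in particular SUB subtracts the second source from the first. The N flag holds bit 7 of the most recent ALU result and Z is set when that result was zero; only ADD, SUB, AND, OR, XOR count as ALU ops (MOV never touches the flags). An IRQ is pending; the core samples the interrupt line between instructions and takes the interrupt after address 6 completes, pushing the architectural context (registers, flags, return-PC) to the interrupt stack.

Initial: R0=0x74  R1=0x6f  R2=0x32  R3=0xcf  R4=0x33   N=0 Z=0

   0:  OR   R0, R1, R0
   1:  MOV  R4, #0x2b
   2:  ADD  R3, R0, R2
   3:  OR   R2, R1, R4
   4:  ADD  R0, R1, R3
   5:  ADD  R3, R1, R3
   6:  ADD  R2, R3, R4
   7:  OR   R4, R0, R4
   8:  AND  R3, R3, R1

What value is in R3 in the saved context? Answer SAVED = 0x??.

SAVED = 0x20

after  0: R0=0x7f R1=0x6f R2=0x32 R3=0xcf R4=0x33  N=0 Z=0
after  1: R0=0x7f R1=0x6f R2=0x32 R3=0xcf R4=0x2b  N=0 Z=0
after  2: R0=0x7f R1=0x6f R2=0x32 R3=0xb1 R4=0x2b  N=1 Z=0
after  3: R0=0x7f R1=0x6f R2=0x6f R3=0xb1 R4=0x2b  N=0 Z=0
after  4: R0=0x20 R1=0x6f R2=0x6f R3=0xb1 R4=0x2b  N=0 Z=0
after  5: R0=0x20 R1=0x6f R2=0x6f R3=0x20 R4=0x2b  N=0 Z=0
after  6: R0=0x20 R1=0x6f R2=0x4b R3=0x20 R4=0x2b  N=0 Z=0
-- IRQ taken; context saved, return-PC = 7 --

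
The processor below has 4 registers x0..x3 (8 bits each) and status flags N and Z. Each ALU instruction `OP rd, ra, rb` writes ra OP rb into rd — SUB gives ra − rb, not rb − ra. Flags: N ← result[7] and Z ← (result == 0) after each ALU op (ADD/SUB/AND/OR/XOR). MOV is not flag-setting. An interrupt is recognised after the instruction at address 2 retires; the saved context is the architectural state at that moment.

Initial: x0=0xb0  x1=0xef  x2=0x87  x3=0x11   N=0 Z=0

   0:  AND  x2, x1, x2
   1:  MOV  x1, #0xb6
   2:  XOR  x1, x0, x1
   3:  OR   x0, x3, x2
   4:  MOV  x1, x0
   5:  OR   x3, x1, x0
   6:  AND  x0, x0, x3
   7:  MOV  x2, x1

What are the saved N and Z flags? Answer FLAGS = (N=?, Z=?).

after  0: x0=0xb0 x1=0xef x2=0x87 x3=0x11  N=1 Z=0
after  1: x0=0xb0 x1=0xb6 x2=0x87 x3=0x11  N=1 Z=0
after  2: x0=0xb0 x1=0x06 x2=0x87 x3=0x11  N=0 Z=0
-- IRQ taken; context saved, return-PC = 3 --

FLAGS = (N=0, Z=0)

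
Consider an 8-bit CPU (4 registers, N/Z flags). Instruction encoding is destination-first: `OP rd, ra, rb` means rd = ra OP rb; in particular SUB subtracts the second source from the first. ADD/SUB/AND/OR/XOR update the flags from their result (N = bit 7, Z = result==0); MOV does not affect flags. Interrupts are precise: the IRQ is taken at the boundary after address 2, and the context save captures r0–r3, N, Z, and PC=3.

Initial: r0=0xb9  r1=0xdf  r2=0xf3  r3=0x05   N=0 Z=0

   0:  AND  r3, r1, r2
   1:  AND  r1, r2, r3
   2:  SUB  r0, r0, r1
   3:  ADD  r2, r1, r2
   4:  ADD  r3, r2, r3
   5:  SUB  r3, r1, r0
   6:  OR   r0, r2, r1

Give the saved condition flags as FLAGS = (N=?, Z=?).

after  0: r0=0xb9 r1=0xdf r2=0xf3 r3=0xd3  N=1 Z=0
after  1: r0=0xb9 r1=0xd3 r2=0xf3 r3=0xd3  N=1 Z=0
after  2: r0=0xe6 r1=0xd3 r2=0xf3 r3=0xd3  N=1 Z=0
-- IRQ taken; context saved, return-PC = 3 --

FLAGS = (N=1, Z=0)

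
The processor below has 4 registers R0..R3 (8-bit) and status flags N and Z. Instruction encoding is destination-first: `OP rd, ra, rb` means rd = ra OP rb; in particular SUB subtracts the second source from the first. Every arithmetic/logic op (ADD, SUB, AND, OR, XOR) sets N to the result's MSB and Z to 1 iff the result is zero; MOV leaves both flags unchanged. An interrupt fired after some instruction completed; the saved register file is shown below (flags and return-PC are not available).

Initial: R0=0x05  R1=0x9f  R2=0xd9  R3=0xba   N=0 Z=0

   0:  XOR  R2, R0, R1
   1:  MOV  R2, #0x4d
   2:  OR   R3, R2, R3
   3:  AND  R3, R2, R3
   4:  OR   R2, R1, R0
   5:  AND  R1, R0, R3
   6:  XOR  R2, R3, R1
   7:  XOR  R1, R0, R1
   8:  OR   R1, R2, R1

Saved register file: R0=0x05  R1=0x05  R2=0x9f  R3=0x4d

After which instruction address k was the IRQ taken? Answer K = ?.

K = 5

after  0: R0=0x05 R1=0x9f R2=0x9a R3=0xba  N=1 Z=0
after  1: R0=0x05 R1=0x9f R2=0x4d R3=0xba  N=1 Z=0
after  2: R0=0x05 R1=0x9f R2=0x4d R3=0xff  N=1 Z=0
after  3: R0=0x05 R1=0x9f R2=0x4d R3=0x4d  N=0 Z=0
after  4: R0=0x05 R1=0x9f R2=0x9f R3=0x4d  N=1 Z=0
after  5: R0=0x05 R1=0x05 R2=0x9f R3=0x4d  N=0 Z=0
-- IRQ taken; context saved, return-PC = 6 --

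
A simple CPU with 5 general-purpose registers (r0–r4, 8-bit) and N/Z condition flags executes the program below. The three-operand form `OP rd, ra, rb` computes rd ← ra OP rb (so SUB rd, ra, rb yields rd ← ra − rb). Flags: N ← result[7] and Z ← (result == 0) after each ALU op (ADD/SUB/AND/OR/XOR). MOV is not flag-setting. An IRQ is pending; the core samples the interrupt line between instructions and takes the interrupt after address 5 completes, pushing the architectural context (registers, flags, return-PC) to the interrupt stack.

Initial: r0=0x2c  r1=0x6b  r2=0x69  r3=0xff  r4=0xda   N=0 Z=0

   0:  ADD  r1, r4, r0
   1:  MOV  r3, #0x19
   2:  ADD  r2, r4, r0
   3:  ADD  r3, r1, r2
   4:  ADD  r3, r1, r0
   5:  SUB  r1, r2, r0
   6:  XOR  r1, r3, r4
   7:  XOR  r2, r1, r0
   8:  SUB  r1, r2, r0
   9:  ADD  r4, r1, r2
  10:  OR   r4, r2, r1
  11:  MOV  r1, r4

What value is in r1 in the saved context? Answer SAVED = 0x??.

after  0: r0=0x2c r1=0x06 r2=0x69 r3=0xff r4=0xda  N=0 Z=0
after  1: r0=0x2c r1=0x06 r2=0x69 r3=0x19 r4=0xda  N=0 Z=0
after  2: r0=0x2c r1=0x06 r2=0x06 r3=0x19 r4=0xda  N=0 Z=0
after  3: r0=0x2c r1=0x06 r2=0x06 r3=0x0c r4=0xda  N=0 Z=0
after  4: r0=0x2c r1=0x06 r2=0x06 r3=0x32 r4=0xda  N=0 Z=0
after  5: r0=0x2c r1=0xda r2=0x06 r3=0x32 r4=0xda  N=1 Z=0
-- IRQ taken; context saved, return-PC = 6 --

SAVED = 0xda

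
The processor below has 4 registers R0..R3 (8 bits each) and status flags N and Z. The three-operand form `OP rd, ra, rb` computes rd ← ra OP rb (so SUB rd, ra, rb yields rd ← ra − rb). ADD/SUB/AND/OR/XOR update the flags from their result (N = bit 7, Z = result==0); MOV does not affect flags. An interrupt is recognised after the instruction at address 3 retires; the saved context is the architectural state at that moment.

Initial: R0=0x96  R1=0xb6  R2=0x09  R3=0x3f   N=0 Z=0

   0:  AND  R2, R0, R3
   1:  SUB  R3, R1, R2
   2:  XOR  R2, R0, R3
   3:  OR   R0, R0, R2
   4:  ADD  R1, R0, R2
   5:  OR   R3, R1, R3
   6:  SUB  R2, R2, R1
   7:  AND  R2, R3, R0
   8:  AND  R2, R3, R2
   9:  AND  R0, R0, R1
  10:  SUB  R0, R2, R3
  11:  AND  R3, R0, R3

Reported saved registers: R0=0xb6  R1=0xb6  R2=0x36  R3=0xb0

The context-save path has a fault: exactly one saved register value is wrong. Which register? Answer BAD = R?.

after  0: R0=0x96 R1=0xb6 R2=0x16 R3=0x3f  N=0 Z=0
after  1: R0=0x96 R1=0xb6 R2=0x16 R3=0xa0  N=1 Z=0
after  2: R0=0x96 R1=0xb6 R2=0x36 R3=0xa0  N=0 Z=0
after  3: R0=0xb6 R1=0xb6 R2=0x36 R3=0xa0  N=1 Z=0
-- IRQ taken; context saved, return-PC = 4 --
mismatch: R3: reported 0xb0 vs actual 0xa0

BAD = R3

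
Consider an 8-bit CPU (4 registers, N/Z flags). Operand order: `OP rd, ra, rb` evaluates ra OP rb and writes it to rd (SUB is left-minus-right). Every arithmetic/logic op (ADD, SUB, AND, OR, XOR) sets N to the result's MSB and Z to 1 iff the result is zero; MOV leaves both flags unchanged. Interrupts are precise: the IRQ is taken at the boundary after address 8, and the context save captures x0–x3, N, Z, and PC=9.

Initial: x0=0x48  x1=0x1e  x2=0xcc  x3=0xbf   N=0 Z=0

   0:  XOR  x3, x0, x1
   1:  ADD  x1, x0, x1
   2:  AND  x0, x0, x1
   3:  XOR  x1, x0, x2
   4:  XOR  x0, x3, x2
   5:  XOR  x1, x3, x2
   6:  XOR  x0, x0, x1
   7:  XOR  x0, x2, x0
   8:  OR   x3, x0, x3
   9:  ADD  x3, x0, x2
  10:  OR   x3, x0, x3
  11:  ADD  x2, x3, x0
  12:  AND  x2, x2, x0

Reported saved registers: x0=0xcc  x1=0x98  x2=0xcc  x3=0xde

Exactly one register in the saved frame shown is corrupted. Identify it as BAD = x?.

BAD = x1

after  0: x0=0x48 x1=0x1e x2=0xcc x3=0x56  N=0 Z=0
after  1: x0=0x48 x1=0x66 x2=0xcc x3=0x56  N=0 Z=0
after  2: x0=0x40 x1=0x66 x2=0xcc x3=0x56  N=0 Z=0
after  3: x0=0x40 x1=0x8c x2=0xcc x3=0x56  N=1 Z=0
after  4: x0=0x9a x1=0x8c x2=0xcc x3=0x56  N=1 Z=0
after  5: x0=0x9a x1=0x9a x2=0xcc x3=0x56  N=1 Z=0
after  6: x0=0x00 x1=0x9a x2=0xcc x3=0x56  N=0 Z=1
after  7: x0=0xcc x1=0x9a x2=0xcc x3=0x56  N=1 Z=0
after  8: x0=0xcc x1=0x9a x2=0xcc x3=0xde  N=1 Z=0
-- IRQ taken; context saved, return-PC = 9 --
mismatch: x1: reported 0x98 vs actual 0x9a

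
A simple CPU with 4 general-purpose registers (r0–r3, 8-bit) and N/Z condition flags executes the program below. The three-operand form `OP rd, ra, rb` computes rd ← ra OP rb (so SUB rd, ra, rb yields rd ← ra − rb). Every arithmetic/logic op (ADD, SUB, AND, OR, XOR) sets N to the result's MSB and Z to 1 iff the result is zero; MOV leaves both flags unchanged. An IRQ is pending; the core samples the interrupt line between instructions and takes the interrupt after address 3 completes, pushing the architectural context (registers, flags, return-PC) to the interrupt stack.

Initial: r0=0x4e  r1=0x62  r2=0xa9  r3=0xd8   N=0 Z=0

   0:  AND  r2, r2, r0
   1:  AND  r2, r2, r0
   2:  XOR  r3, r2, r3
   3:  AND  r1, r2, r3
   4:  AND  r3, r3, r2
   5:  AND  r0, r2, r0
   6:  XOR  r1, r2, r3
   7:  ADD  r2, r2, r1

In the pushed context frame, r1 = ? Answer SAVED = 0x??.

SAVED = 0x00

after  0: r0=0x4e r1=0x62 r2=0x08 r3=0xd8  N=0 Z=0
after  1: r0=0x4e r1=0x62 r2=0x08 r3=0xd8  N=0 Z=0
after  2: r0=0x4e r1=0x62 r2=0x08 r3=0xd0  N=1 Z=0
after  3: r0=0x4e r1=0x00 r2=0x08 r3=0xd0  N=0 Z=1
-- IRQ taken; context saved, return-PC = 4 --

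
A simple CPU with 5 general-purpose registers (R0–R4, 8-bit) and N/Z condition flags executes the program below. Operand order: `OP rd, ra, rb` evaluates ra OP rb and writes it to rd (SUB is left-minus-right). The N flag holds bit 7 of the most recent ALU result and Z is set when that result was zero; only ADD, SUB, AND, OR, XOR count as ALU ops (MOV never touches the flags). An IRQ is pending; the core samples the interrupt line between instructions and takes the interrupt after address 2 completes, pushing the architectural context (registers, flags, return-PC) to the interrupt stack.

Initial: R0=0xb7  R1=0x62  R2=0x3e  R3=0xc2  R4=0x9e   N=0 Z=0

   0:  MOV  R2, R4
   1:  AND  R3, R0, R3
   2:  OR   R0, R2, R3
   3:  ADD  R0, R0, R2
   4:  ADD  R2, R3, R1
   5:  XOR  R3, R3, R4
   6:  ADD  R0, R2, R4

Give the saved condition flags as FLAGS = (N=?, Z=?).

FLAGS = (N=1, Z=0)

after  0: R0=0xb7 R1=0x62 R2=0x9e R3=0xc2 R4=0x9e  N=0 Z=0
after  1: R0=0xb7 R1=0x62 R2=0x9e R3=0x82 R4=0x9e  N=1 Z=0
after  2: R0=0x9e R1=0x62 R2=0x9e R3=0x82 R4=0x9e  N=1 Z=0
-- IRQ taken; context saved, return-PC = 3 --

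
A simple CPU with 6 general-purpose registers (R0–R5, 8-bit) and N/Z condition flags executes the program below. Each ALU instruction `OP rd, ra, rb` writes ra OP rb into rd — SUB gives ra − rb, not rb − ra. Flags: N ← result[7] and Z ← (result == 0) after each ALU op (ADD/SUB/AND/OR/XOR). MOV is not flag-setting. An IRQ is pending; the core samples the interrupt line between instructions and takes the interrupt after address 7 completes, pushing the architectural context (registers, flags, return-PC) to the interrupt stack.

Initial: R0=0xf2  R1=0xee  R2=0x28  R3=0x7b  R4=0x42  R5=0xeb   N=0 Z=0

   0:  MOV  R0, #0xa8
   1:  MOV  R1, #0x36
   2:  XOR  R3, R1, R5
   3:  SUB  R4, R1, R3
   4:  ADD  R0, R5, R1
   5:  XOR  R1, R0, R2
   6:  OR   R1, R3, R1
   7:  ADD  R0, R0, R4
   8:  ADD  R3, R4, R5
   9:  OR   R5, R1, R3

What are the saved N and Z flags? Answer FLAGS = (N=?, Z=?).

FLAGS = (N=0, Z=0)

after  0: R0=0xa8 R1=0xee R2=0x28 R3=0x7b R4=0x42 R5=0xeb  N=0 Z=0
after  1: R0=0xa8 R1=0x36 R2=0x28 R3=0x7b R4=0x42 R5=0xeb  N=0 Z=0
after  2: R0=0xa8 R1=0x36 R2=0x28 R3=0xdd R4=0x42 R5=0xeb  N=1 Z=0
after  3: R0=0xa8 R1=0x36 R2=0x28 R3=0xdd R4=0x59 R5=0xeb  N=0 Z=0
after  4: R0=0x21 R1=0x36 R2=0x28 R3=0xdd R4=0x59 R5=0xeb  N=0 Z=0
after  5: R0=0x21 R1=0x09 R2=0x28 R3=0xdd R4=0x59 R5=0xeb  N=0 Z=0
after  6: R0=0x21 R1=0xdd R2=0x28 R3=0xdd R4=0x59 R5=0xeb  N=1 Z=0
after  7: R0=0x7a R1=0xdd R2=0x28 R3=0xdd R4=0x59 R5=0xeb  N=0 Z=0
-- IRQ taken; context saved, return-PC = 8 --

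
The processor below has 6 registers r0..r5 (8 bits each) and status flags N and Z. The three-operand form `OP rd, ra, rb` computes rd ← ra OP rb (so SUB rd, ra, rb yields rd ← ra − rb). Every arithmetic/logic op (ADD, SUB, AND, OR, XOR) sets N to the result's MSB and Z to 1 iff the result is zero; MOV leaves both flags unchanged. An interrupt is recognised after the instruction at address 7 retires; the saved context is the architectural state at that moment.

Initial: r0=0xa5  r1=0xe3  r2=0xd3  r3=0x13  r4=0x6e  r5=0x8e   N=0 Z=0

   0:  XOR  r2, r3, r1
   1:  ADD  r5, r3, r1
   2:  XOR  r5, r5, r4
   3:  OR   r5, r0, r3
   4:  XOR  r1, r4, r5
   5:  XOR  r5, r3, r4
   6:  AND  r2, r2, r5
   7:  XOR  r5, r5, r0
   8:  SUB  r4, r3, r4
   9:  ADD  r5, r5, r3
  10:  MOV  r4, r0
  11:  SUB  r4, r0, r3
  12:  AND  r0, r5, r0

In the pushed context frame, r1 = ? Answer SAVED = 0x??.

after  0: r0=0xa5 r1=0xe3 r2=0xf0 r3=0x13 r4=0x6e r5=0x8e  N=1 Z=0
after  1: r0=0xa5 r1=0xe3 r2=0xf0 r3=0x13 r4=0x6e r5=0xf6  N=1 Z=0
after  2: r0=0xa5 r1=0xe3 r2=0xf0 r3=0x13 r4=0x6e r5=0x98  N=1 Z=0
after  3: r0=0xa5 r1=0xe3 r2=0xf0 r3=0x13 r4=0x6e r5=0xb7  N=1 Z=0
after  4: r0=0xa5 r1=0xd9 r2=0xf0 r3=0x13 r4=0x6e r5=0xb7  N=1 Z=0
after  5: r0=0xa5 r1=0xd9 r2=0xf0 r3=0x13 r4=0x6e r5=0x7d  N=0 Z=0
after  6: r0=0xa5 r1=0xd9 r2=0x70 r3=0x13 r4=0x6e r5=0x7d  N=0 Z=0
after  7: r0=0xa5 r1=0xd9 r2=0x70 r3=0x13 r4=0x6e r5=0xd8  N=1 Z=0
-- IRQ taken; context saved, return-PC = 8 --

SAVED = 0xd9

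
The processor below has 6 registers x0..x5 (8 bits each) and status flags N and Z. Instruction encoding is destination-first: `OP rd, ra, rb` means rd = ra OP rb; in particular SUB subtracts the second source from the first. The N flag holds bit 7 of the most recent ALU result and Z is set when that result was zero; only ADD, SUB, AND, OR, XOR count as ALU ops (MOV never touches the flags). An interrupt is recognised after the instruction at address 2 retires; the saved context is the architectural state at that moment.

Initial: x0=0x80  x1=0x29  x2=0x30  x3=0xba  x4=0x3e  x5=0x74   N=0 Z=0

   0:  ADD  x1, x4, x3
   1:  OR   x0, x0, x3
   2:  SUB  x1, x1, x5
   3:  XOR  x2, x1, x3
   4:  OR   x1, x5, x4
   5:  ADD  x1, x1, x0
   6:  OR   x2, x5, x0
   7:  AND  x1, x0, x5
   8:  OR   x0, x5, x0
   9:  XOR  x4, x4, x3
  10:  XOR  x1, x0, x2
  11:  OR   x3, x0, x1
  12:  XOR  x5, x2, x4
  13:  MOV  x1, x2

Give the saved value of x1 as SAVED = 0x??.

SAVED = 0x84

after  0: x0=0x80 x1=0xf8 x2=0x30 x3=0xba x4=0x3e x5=0x74  N=1 Z=0
after  1: x0=0xba x1=0xf8 x2=0x30 x3=0xba x4=0x3e x5=0x74  N=1 Z=0
after  2: x0=0xba x1=0x84 x2=0x30 x3=0xba x4=0x3e x5=0x74  N=1 Z=0
-- IRQ taken; context saved, return-PC = 3 --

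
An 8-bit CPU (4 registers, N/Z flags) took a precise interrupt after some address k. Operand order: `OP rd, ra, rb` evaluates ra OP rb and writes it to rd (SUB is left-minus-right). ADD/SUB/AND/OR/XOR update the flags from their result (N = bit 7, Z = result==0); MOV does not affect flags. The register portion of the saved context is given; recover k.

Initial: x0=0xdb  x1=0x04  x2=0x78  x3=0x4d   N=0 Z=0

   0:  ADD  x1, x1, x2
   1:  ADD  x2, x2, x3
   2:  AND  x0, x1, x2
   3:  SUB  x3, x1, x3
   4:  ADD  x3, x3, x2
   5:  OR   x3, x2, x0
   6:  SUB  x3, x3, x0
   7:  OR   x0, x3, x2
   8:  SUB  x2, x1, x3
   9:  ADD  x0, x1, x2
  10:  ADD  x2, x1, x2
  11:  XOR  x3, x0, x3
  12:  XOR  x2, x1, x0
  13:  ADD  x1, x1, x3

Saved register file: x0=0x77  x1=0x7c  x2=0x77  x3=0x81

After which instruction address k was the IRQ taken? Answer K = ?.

K = 10

after  0: x0=0xdb x1=0x7c x2=0x78 x3=0x4d  N=0 Z=0
after  1: x0=0xdb x1=0x7c x2=0xc5 x3=0x4d  N=1 Z=0
after  2: x0=0x44 x1=0x7c x2=0xc5 x3=0x4d  N=0 Z=0
after  3: x0=0x44 x1=0x7c x2=0xc5 x3=0x2f  N=0 Z=0
after  4: x0=0x44 x1=0x7c x2=0xc5 x3=0xf4  N=1 Z=0
after  5: x0=0x44 x1=0x7c x2=0xc5 x3=0xc5  N=1 Z=0
after  6: x0=0x44 x1=0x7c x2=0xc5 x3=0x81  N=1 Z=0
after  7: x0=0xc5 x1=0x7c x2=0xc5 x3=0x81  N=1 Z=0
after  8: x0=0xc5 x1=0x7c x2=0xfb x3=0x81  N=1 Z=0
after  9: x0=0x77 x1=0x7c x2=0xfb x3=0x81  N=0 Z=0
after 10: x0=0x77 x1=0x7c x2=0x77 x3=0x81  N=0 Z=0
-- IRQ taken; context saved, return-PC = 11 --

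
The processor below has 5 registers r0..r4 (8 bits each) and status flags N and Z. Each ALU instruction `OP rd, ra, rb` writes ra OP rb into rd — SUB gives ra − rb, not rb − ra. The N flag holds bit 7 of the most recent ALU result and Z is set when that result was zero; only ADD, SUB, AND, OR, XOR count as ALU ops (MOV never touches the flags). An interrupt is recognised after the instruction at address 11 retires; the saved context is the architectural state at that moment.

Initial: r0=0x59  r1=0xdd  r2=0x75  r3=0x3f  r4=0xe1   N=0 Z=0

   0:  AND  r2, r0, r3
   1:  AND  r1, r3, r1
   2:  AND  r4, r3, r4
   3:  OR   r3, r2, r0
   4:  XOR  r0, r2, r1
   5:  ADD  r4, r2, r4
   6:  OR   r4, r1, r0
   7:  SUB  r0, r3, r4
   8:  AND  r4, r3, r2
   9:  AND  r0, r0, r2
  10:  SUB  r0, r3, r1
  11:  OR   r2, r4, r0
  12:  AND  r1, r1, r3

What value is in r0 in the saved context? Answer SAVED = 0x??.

after  0: r0=0x59 r1=0xdd r2=0x19 r3=0x3f r4=0xe1  N=0 Z=0
after  1: r0=0x59 r1=0x1d r2=0x19 r3=0x3f r4=0xe1  N=0 Z=0
after  2: r0=0x59 r1=0x1d r2=0x19 r3=0x3f r4=0x21  N=0 Z=0
after  3: r0=0x59 r1=0x1d r2=0x19 r3=0x59 r4=0x21  N=0 Z=0
after  4: r0=0x04 r1=0x1d r2=0x19 r3=0x59 r4=0x21  N=0 Z=0
after  5: r0=0x04 r1=0x1d r2=0x19 r3=0x59 r4=0x3a  N=0 Z=0
after  6: r0=0x04 r1=0x1d r2=0x19 r3=0x59 r4=0x1d  N=0 Z=0
after  7: r0=0x3c r1=0x1d r2=0x19 r3=0x59 r4=0x1d  N=0 Z=0
after  8: r0=0x3c r1=0x1d r2=0x19 r3=0x59 r4=0x19  N=0 Z=0
after  9: r0=0x18 r1=0x1d r2=0x19 r3=0x59 r4=0x19  N=0 Z=0
after 10: r0=0x3c r1=0x1d r2=0x19 r3=0x59 r4=0x19  N=0 Z=0
after 11: r0=0x3c r1=0x1d r2=0x3d r3=0x59 r4=0x19  N=0 Z=0
-- IRQ taken; context saved, return-PC = 12 --

SAVED = 0x3c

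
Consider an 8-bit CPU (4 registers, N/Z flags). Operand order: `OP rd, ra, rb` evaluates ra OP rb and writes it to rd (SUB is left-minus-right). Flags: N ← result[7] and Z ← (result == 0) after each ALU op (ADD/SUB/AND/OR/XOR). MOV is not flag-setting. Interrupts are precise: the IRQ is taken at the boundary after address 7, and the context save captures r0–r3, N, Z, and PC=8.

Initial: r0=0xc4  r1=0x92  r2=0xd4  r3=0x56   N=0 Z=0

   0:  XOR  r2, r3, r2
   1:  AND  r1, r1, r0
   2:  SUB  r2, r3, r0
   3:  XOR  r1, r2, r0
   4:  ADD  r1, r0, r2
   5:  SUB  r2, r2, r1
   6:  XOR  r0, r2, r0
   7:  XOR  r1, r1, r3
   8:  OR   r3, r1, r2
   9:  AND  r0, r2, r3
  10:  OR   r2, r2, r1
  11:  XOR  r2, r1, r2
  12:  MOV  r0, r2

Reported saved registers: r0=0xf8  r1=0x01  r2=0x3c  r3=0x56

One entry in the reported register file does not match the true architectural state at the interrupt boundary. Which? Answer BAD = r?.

after  0: r0=0xc4 r1=0x92 r2=0x82 r3=0x56  N=1 Z=0
after  1: r0=0xc4 r1=0x80 r2=0x82 r3=0x56  N=1 Z=0
after  2: r0=0xc4 r1=0x80 r2=0x92 r3=0x56  N=1 Z=0
after  3: r0=0xc4 r1=0x56 r2=0x92 r3=0x56  N=0 Z=0
after  4: r0=0xc4 r1=0x56 r2=0x92 r3=0x56  N=0 Z=0
after  5: r0=0xc4 r1=0x56 r2=0x3c r3=0x56  N=0 Z=0
after  6: r0=0xf8 r1=0x56 r2=0x3c r3=0x56  N=1 Z=0
after  7: r0=0xf8 r1=0x00 r2=0x3c r3=0x56  N=0 Z=1
-- IRQ taken; context saved, return-PC = 8 --
mismatch: r1: reported 0x01 vs actual 0x00

BAD = r1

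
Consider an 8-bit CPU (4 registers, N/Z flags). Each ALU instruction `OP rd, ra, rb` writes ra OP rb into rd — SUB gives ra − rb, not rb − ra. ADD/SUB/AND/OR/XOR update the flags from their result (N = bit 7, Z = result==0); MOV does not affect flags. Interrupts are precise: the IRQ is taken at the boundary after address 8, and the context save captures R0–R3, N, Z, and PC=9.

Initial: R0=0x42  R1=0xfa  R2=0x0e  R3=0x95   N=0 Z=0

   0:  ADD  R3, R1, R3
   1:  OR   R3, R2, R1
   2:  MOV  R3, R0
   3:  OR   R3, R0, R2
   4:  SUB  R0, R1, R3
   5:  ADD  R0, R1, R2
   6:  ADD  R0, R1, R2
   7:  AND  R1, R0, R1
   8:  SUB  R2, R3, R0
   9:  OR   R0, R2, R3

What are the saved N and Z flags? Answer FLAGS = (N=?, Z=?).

FLAGS = (N=0, Z=0)

after  0: R0=0x42 R1=0xfa R2=0x0e R3=0x8f  N=1 Z=0
after  1: R0=0x42 R1=0xfa R2=0x0e R3=0xfe  N=1 Z=0
after  2: R0=0x42 R1=0xfa R2=0x0e R3=0x42  N=1 Z=0
after  3: R0=0x42 R1=0xfa R2=0x0e R3=0x4e  N=0 Z=0
after  4: R0=0xac R1=0xfa R2=0x0e R3=0x4e  N=1 Z=0
after  5: R0=0x08 R1=0xfa R2=0x0e R3=0x4e  N=0 Z=0
after  6: R0=0x08 R1=0xfa R2=0x0e R3=0x4e  N=0 Z=0
after  7: R0=0x08 R1=0x08 R2=0x0e R3=0x4e  N=0 Z=0
after  8: R0=0x08 R1=0x08 R2=0x46 R3=0x4e  N=0 Z=0
-- IRQ taken; context saved, return-PC = 9 --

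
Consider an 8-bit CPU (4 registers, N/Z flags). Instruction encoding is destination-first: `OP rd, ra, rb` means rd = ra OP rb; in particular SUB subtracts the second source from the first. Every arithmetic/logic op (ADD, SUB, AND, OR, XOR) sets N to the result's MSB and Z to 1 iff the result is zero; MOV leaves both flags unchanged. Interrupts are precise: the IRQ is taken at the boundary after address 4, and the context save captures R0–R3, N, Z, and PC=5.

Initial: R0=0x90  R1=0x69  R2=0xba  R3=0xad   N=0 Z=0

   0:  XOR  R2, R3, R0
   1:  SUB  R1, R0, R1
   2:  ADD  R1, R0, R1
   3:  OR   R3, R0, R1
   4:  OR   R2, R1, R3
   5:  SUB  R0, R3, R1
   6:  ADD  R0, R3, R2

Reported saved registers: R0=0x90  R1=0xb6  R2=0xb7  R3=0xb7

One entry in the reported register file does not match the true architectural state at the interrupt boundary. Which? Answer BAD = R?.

BAD = R1

after  0: R0=0x90 R1=0x69 R2=0x3d R3=0xad  N=0 Z=0
after  1: R0=0x90 R1=0x27 R2=0x3d R3=0xad  N=0 Z=0
after  2: R0=0x90 R1=0xb7 R2=0x3d R3=0xad  N=1 Z=0
after  3: R0=0x90 R1=0xb7 R2=0x3d R3=0xb7  N=1 Z=0
after  4: R0=0x90 R1=0xb7 R2=0xb7 R3=0xb7  N=1 Z=0
-- IRQ taken; context saved, return-PC = 5 --
mismatch: R1: reported 0xb6 vs actual 0xb7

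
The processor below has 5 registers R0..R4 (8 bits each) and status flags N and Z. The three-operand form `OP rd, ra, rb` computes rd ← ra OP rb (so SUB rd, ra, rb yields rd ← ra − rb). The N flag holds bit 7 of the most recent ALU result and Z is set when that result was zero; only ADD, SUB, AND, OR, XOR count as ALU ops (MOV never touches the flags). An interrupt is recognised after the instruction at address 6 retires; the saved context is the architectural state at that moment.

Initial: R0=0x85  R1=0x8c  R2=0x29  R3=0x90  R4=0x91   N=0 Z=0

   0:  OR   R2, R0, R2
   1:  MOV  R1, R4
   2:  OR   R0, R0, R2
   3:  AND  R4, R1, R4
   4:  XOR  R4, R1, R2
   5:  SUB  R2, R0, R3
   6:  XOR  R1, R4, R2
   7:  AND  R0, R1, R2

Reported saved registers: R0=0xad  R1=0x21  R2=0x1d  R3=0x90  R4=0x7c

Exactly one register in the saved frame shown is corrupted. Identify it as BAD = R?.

BAD = R4

after  0: R0=0x85 R1=0x8c R2=0xad R3=0x90 R4=0x91  N=1 Z=0
after  1: R0=0x85 R1=0x91 R2=0xad R3=0x90 R4=0x91  N=1 Z=0
after  2: R0=0xad R1=0x91 R2=0xad R3=0x90 R4=0x91  N=1 Z=0
after  3: R0=0xad R1=0x91 R2=0xad R3=0x90 R4=0x91  N=1 Z=0
after  4: R0=0xad R1=0x91 R2=0xad R3=0x90 R4=0x3c  N=0 Z=0
after  5: R0=0xad R1=0x91 R2=0x1d R3=0x90 R4=0x3c  N=0 Z=0
after  6: R0=0xad R1=0x21 R2=0x1d R3=0x90 R4=0x3c  N=0 Z=0
-- IRQ taken; context saved, return-PC = 7 --
mismatch: R4: reported 0x7c vs actual 0x3c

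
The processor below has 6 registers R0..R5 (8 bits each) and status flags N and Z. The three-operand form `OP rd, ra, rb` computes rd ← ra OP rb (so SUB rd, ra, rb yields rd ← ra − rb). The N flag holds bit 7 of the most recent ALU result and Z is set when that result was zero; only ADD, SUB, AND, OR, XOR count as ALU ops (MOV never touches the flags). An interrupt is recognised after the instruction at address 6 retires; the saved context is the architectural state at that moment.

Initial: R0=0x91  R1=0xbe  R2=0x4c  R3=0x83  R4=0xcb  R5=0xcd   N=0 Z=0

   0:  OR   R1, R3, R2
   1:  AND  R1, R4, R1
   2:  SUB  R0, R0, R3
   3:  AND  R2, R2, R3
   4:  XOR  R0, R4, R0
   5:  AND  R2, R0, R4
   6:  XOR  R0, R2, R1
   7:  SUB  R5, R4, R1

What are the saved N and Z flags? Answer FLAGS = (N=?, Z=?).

FLAGS = (N=0, Z=0)

after  0: R0=0x91 R1=0xcf R2=0x4c R3=0x83 R4=0xcb R5=0xcd  N=1 Z=0
after  1: R0=0x91 R1=0xcb R2=0x4c R3=0x83 R4=0xcb R5=0xcd  N=1 Z=0
after  2: R0=0x0e R1=0xcb R2=0x4c R3=0x83 R4=0xcb R5=0xcd  N=0 Z=0
after  3: R0=0x0e R1=0xcb R2=0x00 R3=0x83 R4=0xcb R5=0xcd  N=0 Z=1
after  4: R0=0xc5 R1=0xcb R2=0x00 R3=0x83 R4=0xcb R5=0xcd  N=1 Z=0
after  5: R0=0xc5 R1=0xcb R2=0xc1 R3=0x83 R4=0xcb R5=0xcd  N=1 Z=0
after  6: R0=0x0a R1=0xcb R2=0xc1 R3=0x83 R4=0xcb R5=0xcd  N=0 Z=0
-- IRQ taken; context saved, return-PC = 7 --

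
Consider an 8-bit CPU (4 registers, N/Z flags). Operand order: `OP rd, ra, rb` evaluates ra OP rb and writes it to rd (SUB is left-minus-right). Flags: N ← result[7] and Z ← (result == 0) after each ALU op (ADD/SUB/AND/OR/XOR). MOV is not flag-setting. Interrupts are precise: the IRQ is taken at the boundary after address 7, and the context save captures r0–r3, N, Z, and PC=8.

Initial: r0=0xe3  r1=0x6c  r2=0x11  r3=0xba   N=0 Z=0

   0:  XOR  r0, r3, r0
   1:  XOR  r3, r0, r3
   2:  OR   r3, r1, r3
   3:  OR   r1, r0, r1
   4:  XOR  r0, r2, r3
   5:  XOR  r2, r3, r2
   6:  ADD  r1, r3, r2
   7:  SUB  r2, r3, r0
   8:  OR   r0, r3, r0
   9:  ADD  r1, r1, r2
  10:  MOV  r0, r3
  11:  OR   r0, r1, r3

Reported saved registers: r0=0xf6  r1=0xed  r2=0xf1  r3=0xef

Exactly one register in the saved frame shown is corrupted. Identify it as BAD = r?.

BAD = r0

after  0: r0=0x59 r1=0x6c r2=0x11 r3=0xba  N=0 Z=0
after  1: r0=0x59 r1=0x6c r2=0x11 r3=0xe3  N=1 Z=0
after  2: r0=0x59 r1=0x6c r2=0x11 r3=0xef  N=1 Z=0
after  3: r0=0x59 r1=0x7d r2=0x11 r3=0xef  N=0 Z=0
after  4: r0=0xfe r1=0x7d r2=0x11 r3=0xef  N=1 Z=0
after  5: r0=0xfe r1=0x7d r2=0xfe r3=0xef  N=1 Z=0
after  6: r0=0xfe r1=0xed r2=0xfe r3=0xef  N=1 Z=0
after  7: r0=0xfe r1=0xed r2=0xf1 r3=0xef  N=1 Z=0
-- IRQ taken; context saved, return-PC = 8 --
mismatch: r0: reported 0xf6 vs actual 0xfe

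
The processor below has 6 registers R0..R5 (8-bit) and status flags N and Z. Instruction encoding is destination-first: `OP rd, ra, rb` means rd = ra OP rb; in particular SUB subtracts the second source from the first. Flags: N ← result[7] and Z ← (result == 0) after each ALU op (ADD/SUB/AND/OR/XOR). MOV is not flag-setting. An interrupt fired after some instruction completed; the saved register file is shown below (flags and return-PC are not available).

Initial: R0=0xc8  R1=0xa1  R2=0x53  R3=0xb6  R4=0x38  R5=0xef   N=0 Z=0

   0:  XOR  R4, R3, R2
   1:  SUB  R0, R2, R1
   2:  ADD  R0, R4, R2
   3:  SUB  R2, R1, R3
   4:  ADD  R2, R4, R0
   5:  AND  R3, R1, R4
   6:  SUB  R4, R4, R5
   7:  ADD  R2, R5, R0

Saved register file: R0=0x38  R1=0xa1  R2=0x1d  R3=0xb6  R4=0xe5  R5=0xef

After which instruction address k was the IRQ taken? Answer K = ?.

K = 4

after  0: R0=0xc8 R1=0xa1 R2=0x53 R3=0xb6 R4=0xe5 R5=0xef  N=1 Z=0
after  1: R0=0xb2 R1=0xa1 R2=0x53 R3=0xb6 R4=0xe5 R5=0xef  N=1 Z=0
after  2: R0=0x38 R1=0xa1 R2=0x53 R3=0xb6 R4=0xe5 R5=0xef  N=0 Z=0
after  3: R0=0x38 R1=0xa1 R2=0xeb R3=0xb6 R4=0xe5 R5=0xef  N=1 Z=0
after  4: R0=0x38 R1=0xa1 R2=0x1d R3=0xb6 R4=0xe5 R5=0xef  N=0 Z=0
-- IRQ taken; context saved, return-PC = 5 --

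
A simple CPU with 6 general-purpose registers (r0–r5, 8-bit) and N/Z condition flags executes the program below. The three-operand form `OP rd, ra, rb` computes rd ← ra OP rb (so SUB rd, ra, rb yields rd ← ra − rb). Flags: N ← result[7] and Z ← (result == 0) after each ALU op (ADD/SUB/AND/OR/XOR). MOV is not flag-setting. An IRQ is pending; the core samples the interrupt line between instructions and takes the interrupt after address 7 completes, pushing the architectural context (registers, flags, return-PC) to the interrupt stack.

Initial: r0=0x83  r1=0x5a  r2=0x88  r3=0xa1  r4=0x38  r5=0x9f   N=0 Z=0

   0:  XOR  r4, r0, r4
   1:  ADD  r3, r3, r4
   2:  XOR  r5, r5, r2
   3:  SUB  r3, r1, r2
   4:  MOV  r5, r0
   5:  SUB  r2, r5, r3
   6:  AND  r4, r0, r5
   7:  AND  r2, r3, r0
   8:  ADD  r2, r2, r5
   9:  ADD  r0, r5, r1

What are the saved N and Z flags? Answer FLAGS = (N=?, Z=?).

FLAGS = (N=1, Z=0)

after  0: r0=0x83 r1=0x5a r2=0x88 r3=0xa1 r4=0xbb r5=0x9f  N=1 Z=0
after  1: r0=0x83 r1=0x5a r2=0x88 r3=0x5c r4=0xbb r5=0x9f  N=0 Z=0
after  2: r0=0x83 r1=0x5a r2=0x88 r3=0x5c r4=0xbb r5=0x17  N=0 Z=0
after  3: r0=0x83 r1=0x5a r2=0x88 r3=0xd2 r4=0xbb r5=0x17  N=1 Z=0
after  4: r0=0x83 r1=0x5a r2=0x88 r3=0xd2 r4=0xbb r5=0x83  N=1 Z=0
after  5: r0=0x83 r1=0x5a r2=0xb1 r3=0xd2 r4=0xbb r5=0x83  N=1 Z=0
after  6: r0=0x83 r1=0x5a r2=0xb1 r3=0xd2 r4=0x83 r5=0x83  N=1 Z=0
after  7: r0=0x83 r1=0x5a r2=0x82 r3=0xd2 r4=0x83 r5=0x83  N=1 Z=0
-- IRQ taken; context saved, return-PC = 8 --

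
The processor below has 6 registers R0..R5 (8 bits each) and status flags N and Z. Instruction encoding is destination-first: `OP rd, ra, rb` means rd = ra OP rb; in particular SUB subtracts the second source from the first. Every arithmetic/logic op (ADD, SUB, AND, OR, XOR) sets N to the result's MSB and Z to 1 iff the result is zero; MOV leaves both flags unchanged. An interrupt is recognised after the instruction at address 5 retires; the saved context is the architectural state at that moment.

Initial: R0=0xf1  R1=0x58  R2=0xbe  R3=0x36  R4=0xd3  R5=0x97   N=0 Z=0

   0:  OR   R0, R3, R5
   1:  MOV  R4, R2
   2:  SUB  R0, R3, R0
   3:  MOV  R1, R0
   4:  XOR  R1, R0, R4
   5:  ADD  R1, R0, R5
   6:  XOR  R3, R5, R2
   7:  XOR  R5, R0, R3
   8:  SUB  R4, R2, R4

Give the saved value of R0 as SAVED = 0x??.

after  0: R0=0xb7 R1=0x58 R2=0xbe R3=0x36 R4=0xd3 R5=0x97  N=1 Z=0
after  1: R0=0xb7 R1=0x58 R2=0xbe R3=0x36 R4=0xbe R5=0x97  N=1 Z=0
after  2: R0=0x7f R1=0x58 R2=0xbe R3=0x36 R4=0xbe R5=0x97  N=0 Z=0
after  3: R0=0x7f R1=0x7f R2=0xbe R3=0x36 R4=0xbe R5=0x97  N=0 Z=0
after  4: R0=0x7f R1=0xc1 R2=0xbe R3=0x36 R4=0xbe R5=0x97  N=1 Z=0
after  5: R0=0x7f R1=0x16 R2=0xbe R3=0x36 R4=0xbe R5=0x97  N=0 Z=0
-- IRQ taken; context saved, return-PC = 6 --

SAVED = 0x7f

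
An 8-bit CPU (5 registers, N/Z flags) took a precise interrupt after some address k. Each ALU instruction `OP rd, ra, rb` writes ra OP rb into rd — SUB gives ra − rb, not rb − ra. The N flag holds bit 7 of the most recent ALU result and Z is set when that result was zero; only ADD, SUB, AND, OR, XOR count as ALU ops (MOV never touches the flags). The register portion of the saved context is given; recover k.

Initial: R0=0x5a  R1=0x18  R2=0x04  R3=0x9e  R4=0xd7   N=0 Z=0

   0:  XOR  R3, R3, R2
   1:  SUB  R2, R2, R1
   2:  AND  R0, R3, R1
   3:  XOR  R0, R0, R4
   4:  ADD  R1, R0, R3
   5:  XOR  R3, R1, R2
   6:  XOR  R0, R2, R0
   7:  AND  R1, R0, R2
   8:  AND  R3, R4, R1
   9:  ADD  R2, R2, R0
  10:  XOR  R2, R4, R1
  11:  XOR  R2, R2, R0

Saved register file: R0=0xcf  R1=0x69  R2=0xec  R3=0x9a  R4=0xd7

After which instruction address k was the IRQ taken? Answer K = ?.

K = 4

after  0: R0=0x5a R1=0x18 R2=0x04 R3=0x9a R4=0xd7  N=1 Z=0
after  1: R0=0x5a R1=0x18 R2=0xec R3=0x9a R4=0xd7  N=1 Z=0
after  2: R0=0x18 R1=0x18 R2=0xec R3=0x9a R4=0xd7  N=0 Z=0
after  3: R0=0xcf R1=0x18 R2=0xec R3=0x9a R4=0xd7  N=1 Z=0
after  4: R0=0xcf R1=0x69 R2=0xec R3=0x9a R4=0xd7  N=0 Z=0
-- IRQ taken; context saved, return-PC = 5 --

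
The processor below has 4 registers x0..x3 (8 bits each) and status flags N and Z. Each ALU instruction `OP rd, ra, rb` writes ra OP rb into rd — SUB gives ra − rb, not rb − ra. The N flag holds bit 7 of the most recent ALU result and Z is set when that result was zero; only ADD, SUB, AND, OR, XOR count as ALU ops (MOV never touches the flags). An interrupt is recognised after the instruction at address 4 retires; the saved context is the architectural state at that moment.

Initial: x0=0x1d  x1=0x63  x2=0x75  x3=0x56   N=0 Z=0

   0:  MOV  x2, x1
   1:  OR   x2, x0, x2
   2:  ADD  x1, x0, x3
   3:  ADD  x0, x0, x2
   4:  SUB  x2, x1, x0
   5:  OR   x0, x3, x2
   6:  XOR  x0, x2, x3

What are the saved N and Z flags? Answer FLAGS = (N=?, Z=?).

after  0: x0=0x1d x1=0x63 x2=0x63 x3=0x56  N=0 Z=0
after  1: x0=0x1d x1=0x63 x2=0x7f x3=0x56  N=0 Z=0
after  2: x0=0x1d x1=0x73 x2=0x7f x3=0x56  N=0 Z=0
after  3: x0=0x9c x1=0x73 x2=0x7f x3=0x56  N=1 Z=0
after  4: x0=0x9c x1=0x73 x2=0xd7 x3=0x56  N=1 Z=0
-- IRQ taken; context saved, return-PC = 5 --

FLAGS = (N=1, Z=0)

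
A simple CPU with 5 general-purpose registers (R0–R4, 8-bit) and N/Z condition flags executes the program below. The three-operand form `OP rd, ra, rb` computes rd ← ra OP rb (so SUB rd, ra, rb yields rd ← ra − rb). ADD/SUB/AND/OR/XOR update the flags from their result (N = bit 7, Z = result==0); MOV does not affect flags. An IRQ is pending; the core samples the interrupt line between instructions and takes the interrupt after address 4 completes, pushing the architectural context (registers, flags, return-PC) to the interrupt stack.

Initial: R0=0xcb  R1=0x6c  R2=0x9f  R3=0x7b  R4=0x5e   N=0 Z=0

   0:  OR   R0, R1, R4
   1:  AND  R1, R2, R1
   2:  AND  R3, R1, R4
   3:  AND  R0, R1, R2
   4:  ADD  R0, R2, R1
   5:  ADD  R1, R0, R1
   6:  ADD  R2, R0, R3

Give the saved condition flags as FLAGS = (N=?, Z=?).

after  0: R0=0x7e R1=0x6c R2=0x9f R3=0x7b R4=0x5e  N=0 Z=0
after  1: R0=0x7e R1=0x0c R2=0x9f R3=0x7b R4=0x5e  N=0 Z=0
after  2: R0=0x7e R1=0x0c R2=0x9f R3=0x0c R4=0x5e  N=0 Z=0
after  3: R0=0x0c R1=0x0c R2=0x9f R3=0x0c R4=0x5e  N=0 Z=0
after  4: R0=0xab R1=0x0c R2=0x9f R3=0x0c R4=0x5e  N=1 Z=0
-- IRQ taken; context saved, return-PC = 5 --

FLAGS = (N=1, Z=0)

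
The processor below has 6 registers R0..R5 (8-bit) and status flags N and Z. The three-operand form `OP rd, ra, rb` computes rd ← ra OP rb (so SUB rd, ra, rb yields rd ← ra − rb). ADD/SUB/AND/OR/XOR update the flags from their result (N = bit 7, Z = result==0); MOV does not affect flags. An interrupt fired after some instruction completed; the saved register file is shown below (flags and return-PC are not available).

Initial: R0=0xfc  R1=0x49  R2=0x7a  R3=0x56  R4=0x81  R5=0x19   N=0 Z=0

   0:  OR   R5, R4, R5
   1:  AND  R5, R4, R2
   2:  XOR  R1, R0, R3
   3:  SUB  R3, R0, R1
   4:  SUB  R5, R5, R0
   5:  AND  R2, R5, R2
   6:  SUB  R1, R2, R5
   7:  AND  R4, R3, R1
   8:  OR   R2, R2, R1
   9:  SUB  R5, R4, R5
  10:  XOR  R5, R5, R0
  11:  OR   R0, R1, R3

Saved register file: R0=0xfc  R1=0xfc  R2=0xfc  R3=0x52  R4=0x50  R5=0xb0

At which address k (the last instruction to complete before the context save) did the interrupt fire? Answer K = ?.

K = 10

after  0: R0=0xfc R1=0x49 R2=0x7a R3=0x56 R4=0x81 R5=0x99  N=1 Z=0
after  1: R0=0xfc R1=0x49 R2=0x7a R3=0x56 R4=0x81 R5=0x00  N=0 Z=1
after  2: R0=0xfc R1=0xaa R2=0x7a R3=0x56 R4=0x81 R5=0x00  N=1 Z=0
after  3: R0=0xfc R1=0xaa R2=0x7a R3=0x52 R4=0x81 R5=0x00  N=0 Z=0
after  4: R0=0xfc R1=0xaa R2=0x7a R3=0x52 R4=0x81 R5=0x04  N=0 Z=0
after  5: R0=0xfc R1=0xaa R2=0x00 R3=0x52 R4=0x81 R5=0x04  N=0 Z=1
after  6: R0=0xfc R1=0xfc R2=0x00 R3=0x52 R4=0x81 R5=0x04  N=1 Z=0
after  7: R0=0xfc R1=0xfc R2=0x00 R3=0x52 R4=0x50 R5=0x04  N=0 Z=0
after  8: R0=0xfc R1=0xfc R2=0xfc R3=0x52 R4=0x50 R5=0x04  N=1 Z=0
after  9: R0=0xfc R1=0xfc R2=0xfc R3=0x52 R4=0x50 R5=0x4c  N=0 Z=0
after 10: R0=0xfc R1=0xfc R2=0xfc R3=0x52 R4=0x50 R5=0xb0  N=1 Z=0
-- IRQ taken; context saved, return-PC = 11 --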